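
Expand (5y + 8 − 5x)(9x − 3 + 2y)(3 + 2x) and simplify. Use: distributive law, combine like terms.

(5y + 8 − 5x)(9x − 3 + 2y)(3 + 2x)
= (45xy − 15y + 10y² + 72x − 24 + 16y − 45x² + 15x − 10xy)(3 + 2x)    [distributive law]
= (35xy + y + 10y² + 87x − 24 − 45x²)(3 + 2x)    [combine like terms]
= 105xy + 70x²y + 3y + 2xy + 30y² + 20xy² + 261x + 174x² − 72 − 48x − 135x² − 90x³    [distributive law]
= 107xy + 70x²y + 3y + 30y² + 20xy² + 213x + 39x² − 72 − 90x³    [combine like terms]

107xy + 70x²y + 3y + 30y² + 20xy² + 213x + 39x² − 72 − 90x³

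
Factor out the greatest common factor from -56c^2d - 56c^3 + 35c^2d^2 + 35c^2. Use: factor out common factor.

-56c^2d - 56c^3 + 35c^2d^2 + 35c^2
= 7(-8c^2d - 8c^3 + 5c^2d^2 + 5c^2)    [factor out 7]
= 7c^2(-8d - 8c + 5d^2 + 5)    [factor out c^2]

7c^2(-8d - 8c + 5d^2 + 5)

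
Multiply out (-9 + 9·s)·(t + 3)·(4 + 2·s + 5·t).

-171·t + 153·s·t - 45·t² - 108 + 54·s + 18·s²·t + 45·s·t² + 54·s²

(-9 + 9·s)·(t + 3)·(4 + 2·s + 5·t)
= (-9·t - 27 + 9·s·t + 27·s)·(4 + 2·s + 5·t)    [distributive law]
= -36·t - 18·s·t - 45·t² - 108 - 54·s - 135·t + 36·s·t + 18·s²·t + 45·s·t² + 108·s + 54·s² + 135·s·t    [distributive law]
= -171·t + 153·s·t - 45·t² - 108 + 54·s + 18·s²·t + 45·s·t² + 54·s²    [combine like terms]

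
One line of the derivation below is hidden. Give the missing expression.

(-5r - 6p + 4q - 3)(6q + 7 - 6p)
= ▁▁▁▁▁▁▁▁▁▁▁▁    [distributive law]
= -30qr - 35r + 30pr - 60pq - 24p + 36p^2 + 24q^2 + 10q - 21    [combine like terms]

Applying distributive law to the line above:

-30qr - 35r + 30pr - 36pq - 42p + 36p^2 + 24q^2 + 28q - 24pq - 18q - 21 + 18p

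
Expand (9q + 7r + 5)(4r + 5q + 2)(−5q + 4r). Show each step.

(9q + 7r + 5)(4r + 5q + 2)(−5q + 4r)
= (36qr + 45q^2 + 18q + 28r^2 + 35qr + 14r + 20r + 25q + 10)(−5q + 4r)    [distributive law]
= (71qr + 45q^2 + 43q + 28r^2 + 34r + 10)(−5q + 4r)    [combine like terms]
= −355q^2r + 284qr^2 − 225q^3 + 180q^2r − 215q^2 + 172qr − 140qr^2 + 112r^3 − 170qr + 136r^2 − 50q + 40r    [distributive law]
= −175q^2r + 144qr^2 − 225q^3 − 215q^2 + 2qr + 112r^3 + 136r^2 − 50q + 40r    [combine like terms]

−175q^2r + 144qr^2 − 225q^3 − 215q^2 + 2qr + 112r^3 + 136r^2 − 50q + 40r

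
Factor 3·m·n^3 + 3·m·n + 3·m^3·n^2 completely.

3·m·n(n^2 + 1 + m^2·n)

3·m·n^3 + 3·m·n + 3·m^3·n^2
= 3(m·n^3 + m·n + m^3·n^2)    [factor out 3]
= 3·m·n(n^2 + 1 + m^2·n)    [factor out m·n]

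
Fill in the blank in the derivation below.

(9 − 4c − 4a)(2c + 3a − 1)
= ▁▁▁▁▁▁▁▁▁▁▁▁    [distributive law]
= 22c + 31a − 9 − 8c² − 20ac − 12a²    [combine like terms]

After distributive law, the bracketed line is:

18c + 27a − 9 − 8c² − 12ac + 4c − 8ac − 12a² + 4a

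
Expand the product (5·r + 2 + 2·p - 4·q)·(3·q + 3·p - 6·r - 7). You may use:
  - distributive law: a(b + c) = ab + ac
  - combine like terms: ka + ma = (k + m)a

39·q·r + 3·p·r - 30·r² - 47·r + 34·q - 8·p - 14 - 6·p·q + 6·p² - 12·q²

(5·r + 2 + 2·p - 4·q)·(3·q + 3·p - 6·r - 7)
= 15·q·r + 15·p·r - 30·r² - 35·r + 6·q + 6·p - 12·r - 14 + 6·p·q + 6·p² - 12·p·r - 14·p - 12·q² - 12·p·q + 24·q·r + 28·q    [distributive law]
= 39·q·r + 3·p·r - 30·r² - 47·r + 34·q - 8·p - 14 - 6·p·q + 6·p² - 12·q²    [combine like terms]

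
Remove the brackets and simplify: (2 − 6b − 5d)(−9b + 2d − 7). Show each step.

(2 − 6b − 5d)(−9b + 2d − 7)
= −18b + 4d − 14 + 54b^2 − 12bd + 42b + 45bd − 10d^2 + 35d    [distributive law]
= 24b + 39d − 14 + 54b^2 + 33bd − 10d^2    [combine like terms]

24b + 39d − 14 + 54b^2 + 33bd − 10d^2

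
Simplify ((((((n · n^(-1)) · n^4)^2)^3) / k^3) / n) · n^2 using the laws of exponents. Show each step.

((((((n · n^(-1)) · n^4)^2)^3) / k^3) / n) · n^2
= (((((n · n^(-1)) · n^4)^6) / k^3) / n) · n^2    [power of a power]
= (((((n · n^(-1))^6) · ((n^4)^6)) / k^3) / n) · n^2    [power of a product]
= (((((n^6) · ((n^(-1))^6)) · ((n^4)^6)) / k^3) / n) · n^2    [power of a product]
= ((((n^6 · n^(-6)) · ((n^4)^6)) / k^3) / n) · n^2    [power of a power]
= (((n^0 · ((n^4)^6)) / k^3) / n) · n^2    [product of powers]
= (((n^0 · n^24) / k^3) / n) · n^2    [power of a power]
= ((n^24 / k^3) / n) · n^2    [product of powers]
= k^(-3)n^25    [quotient of powers; product of powers]

k^(-3)n^25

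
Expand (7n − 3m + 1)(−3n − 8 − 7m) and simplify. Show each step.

(7n − 3m + 1)(−3n − 8 − 7m)
= −21n^2 − 56n − 49mn + 9mn + 24m + 21m^2 − 3n − 8 − 7m    [distributive law]
= −21n^2 − 59n − 40mn + 17m + 21m^2 − 8    [combine like terms]

−21n^2 − 59n − 40mn + 17m + 21m^2 − 8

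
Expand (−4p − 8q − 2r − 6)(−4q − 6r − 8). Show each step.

(−4p − 8q − 2r − 6)(−4q − 6r − 8)
= 16pq + 24pr + 32p + 32q^2 + 48qr + 64q + 8qr + 12r^2 + 16r + 24q + 36r + 48    [distributive law]
= 16pq + 24pr + 32p + 32q^2 + 56qr + 88q + 12r^2 + 52r + 48    [combine like terms]

16pq + 24pr + 32p + 32q^2 + 56qr + 88q + 12r^2 + 52r + 48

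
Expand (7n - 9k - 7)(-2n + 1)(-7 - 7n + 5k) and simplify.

(7n - 9k - 7)(-2n + 1)(-7 - 7n + 5k)
= (-14n^2 + 7n + 18kn - 9k + 14n - 7)(-7 - 7n + 5k)    [distributive law]
= (-14n^2 + 21n + 18kn - 9k - 7)(-7 - 7n + 5k)    [combine like terms]
= 98n^2 + 98n^3 - 70kn^2 - 147n - 147n^2 + 105kn - 126kn - 126kn^2 + 90k^2n + 63k + 63kn - 45k^2 + 49 + 49n - 35k    [distributive law]
= -49n^2 + 98n^3 - 196kn^2 - 98n + 42kn + 90k^2n + 28k - 45k^2 + 49    [combine like terms]

-49n^2 + 98n^3 - 196kn^2 - 98n + 42kn + 90k^2n + 28k - 45k^2 + 49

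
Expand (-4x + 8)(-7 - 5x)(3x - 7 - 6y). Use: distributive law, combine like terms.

-176x^2 - 84x + 72xy + 60x^3 - 120x^2y + 392 + 336y

(-4x + 8)(-7 - 5x)(3x - 7 - 6y)
= (28x + 20x^2 - 56 - 40x)(3x - 7 - 6y)    [distributive law]
= (-12x + 20x^2 - 56)(3x - 7 - 6y)    [combine like terms]
= -36x^2 + 84x + 72xy + 60x^3 - 140x^2 - 120x^2y - 168x + 392 + 336y    [distributive law]
= -176x^2 - 84x + 72xy + 60x^3 - 120x^2y + 392 + 336y    [combine like terms]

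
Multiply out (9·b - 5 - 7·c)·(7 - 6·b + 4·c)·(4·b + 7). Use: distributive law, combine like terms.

-6·b^2 + 511·b - 216·b^3 + 312·b^2·c + 270·b·c - 245 - 483·c - 112·b·c^2 - 196·c^2

(9·b - 5 - 7·c)·(7 - 6·b + 4·c)·(4·b + 7)
= (63·b - 54·b^2 + 36·b·c - 35 + 30·b - 20·c - 49·c + 42·b·c - 28·c^2)·(4·b + 7)    [distributive law]
= (93·b - 54·b^2 + 78·b·c - 35 - 69·c - 28·c^2)·(4·b + 7)    [combine like terms]
= 372·b^2 + 651·b - 216·b^3 - 378·b^2 + 312·b^2·c + 546·b·c - 140·b - 245 - 276·b·c - 483·c - 112·b·c^2 - 196·c^2    [distributive law]
= -6·b^2 + 511·b - 216·b^3 + 312·b^2·c + 270·b·c - 245 - 483·c - 112·b·c^2 - 196·c^2    [combine like terms]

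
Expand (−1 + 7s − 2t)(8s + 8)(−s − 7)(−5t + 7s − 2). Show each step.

3064s^2t − 2968s^3 − 1416s^2 + 2168st + 1048s − 504t − 112 + 392s^3t − 392s^4 − 80s^2t^2 − 640st^2 − 560t^2

(−1 + 7s − 2t)(8s + 8)(−s − 7)(−5t + 7s − 2)
= (−8s − 8 + 56s^2 + 56s − 16st − 16t)(−s − 7)(−5t + 7s − 2)    [distributive law]
= (48s − 8 + 56s^2 − 16st − 16t)(−s − 7)(−5t + 7s − 2)    [combine like terms]
= (−48s^2 − 336s + 8s + 56 − 56s^3 − 392s^2 + 16s^2t + 112st + 16st + 112t)(−5t + 7s − 2)    [distributive law]
= (−440s^2 − 328s + 56 − 56s^3 + 16s^2t + 128st + 112t)(−5t + 7s − 2)    [combine like terms]
= 2200s^2t − 3080s^3 + 880s^2 + 1640st − 2296s^2 + 656s − 280t + 392s − 112 + 280s^3t − 392s^4 + 112s^3 − 80s^2t^2 + 112s^3t − 32s^2t − 640st^2 + 896s^2t − 256st − 560t^2 + 784st − 224t    [distributive law]
= 3064s^2t − 2968s^3 − 1416s^2 + 2168st + 1048s − 504t − 112 + 392s^3t − 392s^4 − 80s^2t^2 − 640st^2 − 560t^2    [combine like terms]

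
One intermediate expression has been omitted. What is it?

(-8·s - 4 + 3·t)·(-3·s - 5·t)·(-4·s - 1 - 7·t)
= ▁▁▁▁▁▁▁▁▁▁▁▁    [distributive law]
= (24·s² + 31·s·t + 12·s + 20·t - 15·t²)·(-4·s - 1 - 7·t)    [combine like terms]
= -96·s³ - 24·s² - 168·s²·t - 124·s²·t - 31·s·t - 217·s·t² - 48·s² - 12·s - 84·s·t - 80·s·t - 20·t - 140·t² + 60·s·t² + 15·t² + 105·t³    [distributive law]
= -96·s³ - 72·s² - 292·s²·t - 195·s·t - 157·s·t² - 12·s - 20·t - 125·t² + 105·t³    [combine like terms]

By distributive law:

(24·s² + 40·s·t + 12·s + 20·t - 9·s·t - 15·t²)·(-4·s - 1 - 7·t)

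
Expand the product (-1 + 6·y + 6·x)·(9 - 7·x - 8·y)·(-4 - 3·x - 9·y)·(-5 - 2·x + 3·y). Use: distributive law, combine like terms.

(-1 + 6·y + 6·x)·(9 - 7·x - 8·y)·(-4 - 3·x - 9·y)·(-5 - 2·x + 3·y)
= (-9 + 7·x + 8·y + 54·y - 42·x·y - 48·y^2 + 54·x - 42·x^2 - 48·x·y)·(-4 - 3·x - 9·y)·(-5 - 2·x + 3·y)    [distributive law]
= (-9 + 61·x + 62·y - 90·x·y - 48·y^2 - 42·x^2)·(-4 - 3·x - 9·y)·(-5 - 2·x + 3·y)    [combine like terms]
= (36 + 27·x + 81·y - 244·x - 183·x^2 - 549·x·y - 248·y - 186·x·y - 558·y^2 + 360·x·y + 270·x^2·y + 810·x·y^2 + 192·y^2 + 144·x·y^2 + 432·y^3 + 168·x^2 + 126·x^3 + 378·x^2·y)·(-5 - 2·x + 3·y)    [distributive law]
= (36 - 217·x - 167·y - 15·x^2 - 375·x·y - 366·y^2 + 648·x^2·y + 954·x·y^2 + 432·y^3 + 126·x^3)·(-5 - 2·x + 3·y)    [combine like terms]
= -180 - 72·x + 108·y + 1085·x + 434·x^2 - 651·x·y + 835·y + 334·x·y - 501·y^2 + 75·x^2 + 30·x^3 - 45·x^2·y + 1875·x·y + 750·x^2·y - 1125·x·y^2 + 1830·y^2 + 732·x·y^2 - 1098·y^3 - 3240·x^2·y - 1296·x^3·y + 1944·x^2·y^2 - 4770·x·y^2 - 1908·x^2·y^2 + 2862·x·y^3 - 2160·y^3 - 864·x·y^3 + 1296·y^4 - 630·x^3 - 252·x^4 + 378·x^3·y    [distributive law]
= -180 + 1013·x + 943·y + 509·x^2 + 1558·x·y + 1329·y^2 - 600·x^3 - 2535·x^2·y - 5163·x·y^2 - 3258·y^3 - 918·x^3·y + 36·x^2·y^2 + 1998·x·y^3 + 1296·y^4 - 252·x^4    [combine like terms]

-180 + 1013·x + 943·y + 509·x^2 + 1558·x·y + 1329·y^2 - 600·x^3 - 2535·x^2·y - 5163·x·y^2 - 3258·y^3 - 918·x^3·y + 36·x^2·y^2 + 1998·x·y^3 + 1296·y^4 - 252·x^4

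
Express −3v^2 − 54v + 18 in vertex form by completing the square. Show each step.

−3v^2 − 54v + 18
= −3(v^2 + 18v) + 18    [factor out -3 from the v-terms]
= −3(v^2 + 18v + 81 − 81) + 18    [add and subtract 81 inside the bracket]
= −3(v + 9)^2 + 243 + 18    [perfect-square identity]
= −3(v + 9)^2 + 261    [combine constants]

−3(v + 9)^2 + 261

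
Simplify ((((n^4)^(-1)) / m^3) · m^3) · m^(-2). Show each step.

m^(-2)n^(-4)

((((n^4)^(-1)) / m^3) · m^3) · m^(-2)
= (((n^(-4)) / m^3) · m^3) · m^(-2)    [power of a power]
= m^(-2)n^(-4)    [quotient of powers; product of powers]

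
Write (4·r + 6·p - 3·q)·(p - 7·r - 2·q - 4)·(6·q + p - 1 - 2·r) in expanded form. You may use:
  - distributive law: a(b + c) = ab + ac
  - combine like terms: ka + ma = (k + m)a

(4·r + 6·p - 3·q)·(p - 7·r - 2·q - 4)·(6·q + p - 1 - 2·r)
= (4·p·r - 28·r² - 8·q·r - 16·r + 6·p² - 42·p·r - 12·p·q - 24·p - 3·p·q + 21·q·r + 6·q² + 12·q)·(6·q + p - 1 - 2·r)    [distributive law]
= (-38·p·r - 28·r² + 13·q·r - 16·r + 6·p² - 15·p·q - 24·p + 6·q² + 12·q)·(6·q + p - 1 - 2·r)    [combine like terms]
= -228·p·q·r - 38·p²·r + 38·p·r + 76·p·r² - 168·q·r² - 28·p·r² + 28·r² + 56·r³ + 78·q²·r + 13·p·q·r - 13·q·r - 26·q·r² - 96·q·r - 16·p·r + 16·r + 32·r² + 36·p²·q + 6·p³ - 6·p² - 12·p²·r - 90·p·q² - 15·p²·q + 15·p·q + 30·p·q·r - 144·p·q - 24·p² + 24·p + 48·p·r + 36·q³ + 6·p·q² - 6·q² - 12·q²·r + 72·q² + 12·p·q - 12·q - 24·q·r    [distributive law]
= -185·p·q·r - 50·p²·r + 70·p·r + 48·p·r² - 194·q·r² + 60·r² + 56·r³ + 66·q²·r - 133·q·r + 16·r + 21·p²·q + 6·p³ - 30·p² - 84·p·q² - 117·p·q + 24·p + 36·q³ + 66·q² - 12·q    [combine like terms]

-185·p·q·r - 50·p²·r + 70·p·r + 48·p·r² - 194·q·r² + 60·r² + 56·r³ + 66·q²·r - 133·q·r + 16·r + 21·p²·q + 6·p³ - 30·p² - 84·p·q² - 117·p·q + 24·p + 36·q³ + 66·q² - 12·q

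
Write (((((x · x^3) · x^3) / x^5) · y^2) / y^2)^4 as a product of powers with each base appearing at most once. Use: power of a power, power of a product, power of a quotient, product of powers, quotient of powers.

(((((x · x^3) · x^3) / x^5) · y^2) / y^2)^4
= (((((x · x^3) · x^3) / x^5) · y^2)^4) / ((y^2)^4)    [power of a quotient]
= (((((x · x^3) · x^3) / x^5)^4) · ((y^2)^4)) / ((y^2)^4)    [power of a product]
= (((((x · x^3) · x^3)^4) / ((x^5)^4)) · ((y^2)^4)) / ((y^2)^4)    [power of a quotient]
= (((((x · x^3)^4) · ((x^3)^4)) / ((x^5)^4)) · ((y^2)^4)) / ((y^2)^4)    [power of a product]
= (((((x^4) · ((x^3)^4)) · ((x^3)^4)) / ((x^5)^4)) · ((y^2)^4)) / ((y^2)^4)    [power of a product]
= ((((x^4 · x^12) · ((x^3)^4)) / ((x^5)^4)) · ((y^2)^4)) / ((y^2)^4)    [power of a power]
= (((x^16 · ((x^3)^4)) / ((x^5)^4)) · ((y^2)^4)) / ((y^2)^4)    [product of powers]
= (((x^16 · x^12) / ((x^5)^4)) · ((y^2)^4)) / ((y^2)^4)    [power of a power]
= ((x^28 / ((x^5)^4)) · ((y^2)^4)) / ((y^2)^4)    [product of powers]
= ((x^28 / x^20) · ((y^2)^4)) / ((y^2)^4)    [power of a power]
= (x^8 · ((y^2)^4)) / ((y^2)^4)    [quotient of powers]
= (x^8 · y^8) / ((y^2)^4)    [power of a power]
= (x^8 · y^8) / y^8    [power of a power]
= x^8    [quotient of powers]

x^8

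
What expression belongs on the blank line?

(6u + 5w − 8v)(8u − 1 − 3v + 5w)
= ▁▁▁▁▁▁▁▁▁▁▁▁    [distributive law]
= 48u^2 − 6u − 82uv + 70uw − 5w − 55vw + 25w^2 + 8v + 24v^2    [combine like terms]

After distributive law, the bracketed line is:

48u^2 − 6u − 18uv + 30uw + 40uw − 5w − 15vw + 25w^2 − 64uv + 8v + 24v^2 − 40vw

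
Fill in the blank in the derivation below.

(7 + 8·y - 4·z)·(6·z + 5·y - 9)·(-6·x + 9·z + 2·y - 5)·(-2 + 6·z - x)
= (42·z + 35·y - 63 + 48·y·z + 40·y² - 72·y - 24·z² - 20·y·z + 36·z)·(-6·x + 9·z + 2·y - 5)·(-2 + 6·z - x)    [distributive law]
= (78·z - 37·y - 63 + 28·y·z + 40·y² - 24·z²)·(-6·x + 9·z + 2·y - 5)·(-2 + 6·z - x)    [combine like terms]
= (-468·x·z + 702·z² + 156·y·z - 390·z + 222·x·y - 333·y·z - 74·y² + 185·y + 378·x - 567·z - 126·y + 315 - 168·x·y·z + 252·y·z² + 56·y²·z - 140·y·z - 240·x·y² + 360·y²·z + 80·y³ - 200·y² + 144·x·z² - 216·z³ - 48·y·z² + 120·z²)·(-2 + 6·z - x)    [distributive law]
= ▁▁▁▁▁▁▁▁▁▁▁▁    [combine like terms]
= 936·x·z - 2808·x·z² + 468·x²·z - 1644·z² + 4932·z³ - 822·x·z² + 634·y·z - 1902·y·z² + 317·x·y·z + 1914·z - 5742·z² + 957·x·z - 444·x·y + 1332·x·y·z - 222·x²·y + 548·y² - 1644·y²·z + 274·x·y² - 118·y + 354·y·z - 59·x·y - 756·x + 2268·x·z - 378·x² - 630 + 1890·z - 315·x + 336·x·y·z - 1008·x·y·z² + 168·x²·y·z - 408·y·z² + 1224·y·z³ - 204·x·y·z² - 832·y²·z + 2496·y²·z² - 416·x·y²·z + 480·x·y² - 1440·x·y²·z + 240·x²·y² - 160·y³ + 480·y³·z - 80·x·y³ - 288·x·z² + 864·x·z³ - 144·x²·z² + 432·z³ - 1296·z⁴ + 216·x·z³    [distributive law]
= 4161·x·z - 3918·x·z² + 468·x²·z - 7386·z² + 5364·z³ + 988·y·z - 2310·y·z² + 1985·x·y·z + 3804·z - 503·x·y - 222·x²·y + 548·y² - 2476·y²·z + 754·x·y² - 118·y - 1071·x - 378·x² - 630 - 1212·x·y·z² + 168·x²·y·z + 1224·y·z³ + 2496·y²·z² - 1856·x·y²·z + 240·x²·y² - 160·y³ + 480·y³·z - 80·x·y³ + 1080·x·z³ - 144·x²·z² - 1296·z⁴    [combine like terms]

After combine like terms, the bracketed line is:

(-468·x·z + 822·z² - 317·y·z - 957·z + 222·x·y - 274·y² + 59·y + 378·x + 315 - 168·x·y·z + 204·y·z² + 416·y²·z - 240·x·y² + 80·y³ + 144·x·z² - 216·z³)·(-2 + 6·z - x)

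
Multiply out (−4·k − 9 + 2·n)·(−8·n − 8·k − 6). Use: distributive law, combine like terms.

(−4·k − 9 + 2·n)·(−8·n − 8·k − 6)
= 32·k·n + 32·k^2 + 24·k + 72·n + 72·k + 54 − 16·n^2 − 16·k·n − 12·n    [distributive law]
= 16·k·n + 32·k^2 + 96·k + 60·n + 54 − 16·n^2    [combine like terms]

16·k·n + 32·k^2 + 96·k + 60·n + 54 − 16·n^2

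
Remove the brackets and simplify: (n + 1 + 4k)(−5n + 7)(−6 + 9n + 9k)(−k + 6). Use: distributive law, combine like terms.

(n + 1 + 4k)(−5n + 7)(−6 + 9n + 9k)(−k + 6)
= (−5n^2 + 7n − 5n + 7 − 20kn + 28k)(−6 + 9n + 9k)(−k + 6)    [distributive law]
= (−5n^2 + 2n + 7 − 20kn + 28k)(−6 + 9n + 9k)(−k + 6)    [combine like terms]
= (30n^2 − 45n^3 − 45kn^2 − 12n + 18n^2 + 18kn − 42 + 63n + 63k + 120kn − 180kn^2 − 180k^2n − 168k + 252kn + 252k^2)(−k + 6)    [distributive law]
= (48n^2 − 45n^3 − 225kn^2 + 51n + 390kn − 42 − 105k − 180k^2n + 252k^2)(−k + 6)    [combine like terms]
= −48kn^2 + 288n^2 + 45kn^3 − 270n^3 + 225k^2n^2 − 1350kn^2 − 51kn + 306n − 390k^2n + 2340kn + 42k − 252 + 105k^2 − 630k + 180k^3n − 1080k^2n − 252k^3 + 1512k^2    [distributive law]
= −1398kn^2 + 288n^2 + 45kn^3 − 270n^3 + 225k^2n^2 + 2289kn + 306n − 1470k^2n − 588k − 252 + 1617k^2 + 180k^3n − 252k^3    [combine like terms]

−1398kn^2 + 288n^2 + 45kn^3 − 270n^3 + 225k^2n^2 + 2289kn + 306n − 1470k^2n − 588k − 252 + 1617k^2 + 180k^3n − 252k^3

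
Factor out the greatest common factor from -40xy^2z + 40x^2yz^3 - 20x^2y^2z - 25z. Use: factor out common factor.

-40xy^2z + 40x^2yz^3 - 20x^2y^2z - 25z
= 5(-8xy^2z + 8x^2yz^3 - 4x^2y^2z - 5z)    [factor out 5]
= 5z(-8xy^2 + 8x^2yz^2 - 4x^2y^2 - 5)    [factor out z]

5z(-8xy^2 + 8x^2yz^2 - 4x^2y^2 - 5)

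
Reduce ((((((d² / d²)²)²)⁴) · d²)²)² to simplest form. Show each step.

((((((d² / d²)²)²)⁴) · d²)²)²
= (((((d² / d²)²)²)⁴) · d²)⁴    [power of a power]
= (((((d² / d²)²)²)⁴)⁴) · ((d²)⁴)    [power of a product]
= ((((d² / d²)²)²)¹⁶) · ((d²)⁴)    [power of a power]
= (((d² / d²)²)³²) · ((d²)⁴)    [power of a power]
= ((d² / d²)⁶⁴) · ((d²)⁴)    [power of a power]
= (((d²)⁶⁴) / ((d²)⁶⁴)) · ((d²)⁴)    [power of a quotient]
= (d¹²⁸ / ((d²)⁶⁴)) · ((d²)⁴)    [power of a power]
= (d¹²⁸ / d¹²⁸) · ((d²)⁴)    [power of a power]
= d⁰ · ((d²)⁴)    [quotient of powers]
= d⁰ · d⁸    [power of a power]
= d⁸    [product of powers]

d⁸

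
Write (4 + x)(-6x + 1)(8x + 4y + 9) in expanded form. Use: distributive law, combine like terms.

(4 + x)(-6x + 1)(8x + 4y + 9)
= (-24x + 4 - 6x^2 + x)(8x + 4y + 9)    [distributive law]
= (-23x + 4 - 6x^2)(8x + 4y + 9)    [combine like terms]
= -184x^2 - 92xy - 207x + 32x + 16y + 36 - 48x^3 - 24x^2y - 54x^2    [distributive law]
= -238x^2 - 92xy - 175x + 16y + 36 - 48x^3 - 24x^2y    [combine like terms]

-238x^2 - 92xy - 175x + 16y + 36 - 48x^3 - 24x^2y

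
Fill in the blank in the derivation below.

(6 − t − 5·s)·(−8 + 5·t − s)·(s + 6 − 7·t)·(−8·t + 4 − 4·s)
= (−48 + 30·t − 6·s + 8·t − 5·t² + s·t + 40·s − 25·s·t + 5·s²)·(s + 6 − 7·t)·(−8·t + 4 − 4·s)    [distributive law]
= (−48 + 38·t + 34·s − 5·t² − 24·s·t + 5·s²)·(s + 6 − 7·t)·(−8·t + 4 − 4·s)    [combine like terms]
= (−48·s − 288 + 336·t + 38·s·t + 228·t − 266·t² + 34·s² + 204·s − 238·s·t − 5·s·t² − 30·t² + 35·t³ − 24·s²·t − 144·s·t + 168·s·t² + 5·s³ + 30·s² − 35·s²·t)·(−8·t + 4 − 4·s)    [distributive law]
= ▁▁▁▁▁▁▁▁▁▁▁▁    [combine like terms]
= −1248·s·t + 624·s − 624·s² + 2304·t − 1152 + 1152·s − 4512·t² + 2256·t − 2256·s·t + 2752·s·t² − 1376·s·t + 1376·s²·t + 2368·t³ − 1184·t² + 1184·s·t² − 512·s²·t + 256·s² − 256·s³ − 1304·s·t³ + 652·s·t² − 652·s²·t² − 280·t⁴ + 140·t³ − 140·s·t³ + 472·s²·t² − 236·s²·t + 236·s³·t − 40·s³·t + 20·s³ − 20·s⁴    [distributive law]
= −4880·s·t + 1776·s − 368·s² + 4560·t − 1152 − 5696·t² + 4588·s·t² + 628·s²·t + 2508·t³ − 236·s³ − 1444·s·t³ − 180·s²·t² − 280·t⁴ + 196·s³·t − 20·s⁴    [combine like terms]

Applying combine like terms to the line above:

(156·s − 288 + 564·t − 344·s·t − 296·t² + 64·s² + 163·s·t² + 35·t³ − 59·s²·t + 5·s³)·(−8·t + 4 − 4·s)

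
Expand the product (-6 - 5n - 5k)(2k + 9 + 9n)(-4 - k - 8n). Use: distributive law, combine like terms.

282k + 97k^2 + 775kn + 216 + 828n + 972n^2 + 135k^2n + 485kn^2 + 360n^3 + 10k^3

(-6 - 5n - 5k)(2k + 9 + 9n)(-4 - k - 8n)
= (-12k - 54 - 54n - 10kn - 45n - 45n^2 - 10k^2 - 45k - 45kn)(-4 - k - 8n)    [distributive law]
= (-57k - 54 - 99n - 55kn - 45n^2 - 10k^2)(-4 - k - 8n)    [combine like terms]
= 228k + 57k^2 + 456kn + 216 + 54k + 432n + 396n + 99kn + 792n^2 + 220kn + 55k^2n + 440kn^2 + 180n^2 + 45kn^2 + 360n^3 + 40k^2 + 10k^3 + 80k^2n    [distributive law]
= 282k + 97k^2 + 775kn + 216 + 828n + 972n^2 + 135k^2n + 485kn^2 + 360n^3 + 10k^3    [combine like terms]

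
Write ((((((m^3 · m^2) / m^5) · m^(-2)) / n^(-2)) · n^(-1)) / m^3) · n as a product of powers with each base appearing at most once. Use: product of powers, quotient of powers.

((((((m^3 · m^2) / m^5) · m^(-2)) / n^(-2)) · n^(-1)) / m^3) · n
= (((((m^5 / m^5) · m^(-2)) / n^(-2)) · n^(-1)) / m^3) · n    [product of powers]
= ((((m^0 · m^(-2)) / n^(-2)) · n^(-1)) / m^3) · n    [quotient of powers]
= (((m^(-2) / n^(-2)) · n^(-1)) / m^3) · n    [product of powers]
= m^(-5)n^2    [quotient of powers; product of powers]

m^(-5)n^2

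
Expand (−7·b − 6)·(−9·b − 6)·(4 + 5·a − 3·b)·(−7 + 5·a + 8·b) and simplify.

2460·b² + 1455·a·b² + 1035·b³ + 1575·a²·b² + 1575·a·b³ − 1512·b⁴ − 780·b − 540·a·b + 2400·a²·b − 1008 − 540·a + 900·a²

(−7·b − 6)·(−9·b − 6)·(4 + 5·a − 3·b)·(−7 + 5·a + 8·b)
= (63·b² + 42·b + 54·b + 36)·(4 + 5·a − 3·b)·(−7 + 5·a + 8·b)    [distributive law]
= (63·b² + 96·b + 36)·(4 + 5·a − 3·b)·(−7 + 5·a + 8·b)    [combine like terms]
= (252·b² + 315·a·b² − 189·b³ + 384·b + 480·a·b − 288·b² + 144 + 180·a − 108·b)·(−7 + 5·a + 8·b)    [distributive law]
= (−36·b² + 315·a·b² − 189·b³ + 276·b + 480·a·b + 144 + 180·a)·(−7 + 5·a + 8·b)    [combine like terms]
= 252·b² − 180·a·b² − 288·b³ − 2205·a·b² + 1575·a²·b² + 2520·a·b³ + 1323·b³ − 945·a·b³ − 1512·b⁴ − 1932·b + 1380·a·b + 2208·b² − 3360·a·b + 2400·a²·b + 3840·a·b² − 1008 + 720·a + 1152·b − 1260·a + 900·a² + 1440·a·b    [distributive law]
= 2460·b² + 1455·a·b² + 1035·b³ + 1575·a²·b² + 1575·a·b³ − 1512·b⁴ − 780·b − 540·a·b + 2400·a²·b − 1008 − 540·a + 900·a²    [combine like terms]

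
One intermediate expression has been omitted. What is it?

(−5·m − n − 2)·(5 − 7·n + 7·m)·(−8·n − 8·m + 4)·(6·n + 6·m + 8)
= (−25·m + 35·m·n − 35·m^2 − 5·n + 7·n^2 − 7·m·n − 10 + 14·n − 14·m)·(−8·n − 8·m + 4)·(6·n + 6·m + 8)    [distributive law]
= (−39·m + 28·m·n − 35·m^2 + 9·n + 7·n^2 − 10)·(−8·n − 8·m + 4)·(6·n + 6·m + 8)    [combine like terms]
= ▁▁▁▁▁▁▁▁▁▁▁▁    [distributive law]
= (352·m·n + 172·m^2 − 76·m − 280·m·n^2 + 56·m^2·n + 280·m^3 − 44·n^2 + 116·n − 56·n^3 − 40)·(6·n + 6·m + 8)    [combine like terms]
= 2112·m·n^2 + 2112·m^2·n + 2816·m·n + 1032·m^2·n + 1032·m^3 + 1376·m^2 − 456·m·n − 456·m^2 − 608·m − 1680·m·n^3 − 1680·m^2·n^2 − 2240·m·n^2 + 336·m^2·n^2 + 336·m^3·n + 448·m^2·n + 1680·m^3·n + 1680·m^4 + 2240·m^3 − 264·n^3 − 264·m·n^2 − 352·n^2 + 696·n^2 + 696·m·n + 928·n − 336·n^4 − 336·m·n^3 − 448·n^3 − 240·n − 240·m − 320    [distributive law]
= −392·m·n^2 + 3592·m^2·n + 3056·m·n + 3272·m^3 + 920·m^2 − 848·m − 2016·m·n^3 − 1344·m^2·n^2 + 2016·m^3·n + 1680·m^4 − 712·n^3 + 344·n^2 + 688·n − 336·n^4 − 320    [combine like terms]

By distributive law:

(312·m·n + 312·m^2 − 156·m − 224·m·n^2 − 224·m^2·n + 112·m·n + 280·m^2·n + 280·m^3 − 140·m^2 − 72·n^2 − 72·m·n + 36·n − 56·n^3 − 56·m·n^2 + 28·n^2 + 80·n + 80·m − 40)·(6·n + 6·m + 8)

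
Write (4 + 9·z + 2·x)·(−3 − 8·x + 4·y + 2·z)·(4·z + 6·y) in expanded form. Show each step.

(4 + 9·z + 2·x)·(−3 − 8·x + 4·y + 2·z)·(4·z + 6·y)
= (−12 − 32·x + 16·y + 8·z − 27·z − 72·x·z + 36·y·z + 18·z^2 − 6·x − 16·x^2 + 8·x·y + 4·x·z)·(4·z + 6·y)    [distributive law]
= (−12 − 38·x + 16·y − 19·z − 68·x·z + 36·y·z + 18·z^2 − 16·x^2 + 8·x·y)·(4·z + 6·y)    [combine like terms]
= −48·z − 72·y − 152·x·z − 228·x·y + 64·y·z + 96·y^2 − 76·z^2 − 114·y·z − 272·x·z^2 − 408·x·y·z + 144·y·z^2 + 216·y^2·z + 72·z^3 + 108·y·z^2 − 64·x^2·z − 96·x^2·y + 32·x·y·z + 48·x·y^2    [distributive law]
= −48·z − 72·y − 152·x·z − 228·x·y − 50·y·z + 96·y^2 − 76·z^2 − 272·x·z^2 − 376·x·y·z + 252·y·z^2 + 216·y^2·z + 72·z^3 − 64·x^2·z − 96·x^2·y + 48·x·y^2    [combine like terms]

−48·z − 72·y − 152·x·z − 228·x·y − 50·y·z + 96·y^2 − 76·z^2 − 272·x·z^2 − 376·x·y·z + 252·y·z^2 + 216·y^2·z + 72·z^3 − 64·x^2·z − 96·x^2·y + 48·x·y^2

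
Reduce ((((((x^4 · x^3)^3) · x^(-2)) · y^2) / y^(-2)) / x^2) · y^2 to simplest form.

((((((x^4 · x^3)^3) · x^(-2)) · y^2) / y^(-2)) / x^2) · y^2
= (((((((x^4)^3) · ((x^3)^3)) · x^(-2)) · y^2) / y^(-2)) / x^2) · y^2    [power of a product]
= (((((x^12 · ((x^3)^3)) · x^(-2)) · y^2) / y^(-2)) / x^2) · y^2    [power of a power]
= (((((x^12 · x^9) · x^(-2)) · y^2) / y^(-2)) / x^2) · y^2    [power of a power]
= ((((x^21 · x^(-2)) · y^2) / y^(-2)) / x^2) · y^2    [product of powers]
= (((x^19 · y^2) / y^(-2)) / x^2) · y^2    [product of powers]
= x^17·y^6    [quotient of powers; product of powers]

x^17·y^6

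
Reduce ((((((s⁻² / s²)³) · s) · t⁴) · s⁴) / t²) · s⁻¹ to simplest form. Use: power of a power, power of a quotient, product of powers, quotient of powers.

((((((s⁻² / s²)³) · s) · t⁴) · s⁴) / t²) · s⁻¹
= (((((((s⁻²)³) / ((s²)³)) · s) · t⁴) · s⁴) / t²) · s⁻¹    [power of a quotient]
= (((((s⁻⁶ / ((s²)³)) · s) · t⁴) · s⁴) / t²) · s⁻¹    [power of a power]
= (((((s⁻⁶ / s⁶) · s) · t⁴) · s⁴) / t²) · s⁻¹    [power of a power]
= ((((s⁻¹² · s) · t⁴) · s⁴) / t²) · s⁻¹    [quotient of powers]
= (((s⁻¹¹ · t⁴) · s⁴) / t²) · s⁻¹    [product of powers]
= s⁻⁸·t²    [quotient of powers; product of powers]

s⁻⁸·t²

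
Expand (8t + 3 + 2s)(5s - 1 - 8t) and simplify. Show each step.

24st - 32t - 64t^2 + 13s - 3 + 10s^2

(8t + 3 + 2s)(5s - 1 - 8t)
= 40st - 8t - 64t^2 + 15s - 3 - 24t + 10s^2 - 2s - 16st    [distributive law]
= 24st - 32t - 64t^2 + 13s - 3 + 10s^2    [combine like terms]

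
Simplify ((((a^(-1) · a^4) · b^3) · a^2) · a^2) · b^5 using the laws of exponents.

((((a^(-1) · a^4) · b^3) · a^2) · a^2) · b^5
= (((a^3 · b^3) · a^2) · a^2) · b^5    [product of powers]
= a^7b^8    [product of powers]

a^7b^8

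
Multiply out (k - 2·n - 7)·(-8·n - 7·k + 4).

6·k·n - 7·k^2 + 53·k + 16·n^2 + 48·n - 28

(k - 2·n - 7)·(-8·n - 7·k + 4)
= -8·k·n - 7·k^2 + 4·k + 16·n^2 + 14·k·n - 8·n + 56·n + 49·k - 28    [distributive law]
= 6·k·n - 7·k^2 + 53·k + 16·n^2 + 48·n - 28    [combine like terms]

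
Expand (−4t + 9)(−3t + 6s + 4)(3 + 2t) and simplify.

−50t² + 24t³ + 36st − 48st² − 57t + 162s + 108

(−4t + 9)(−3t + 6s + 4)(3 + 2t)
= (12t² − 24st − 16t − 27t + 54s + 36)(3 + 2t)    [distributive law]
= (12t² − 24st − 43t + 54s + 36)(3 + 2t)    [combine like terms]
= 36t² + 24t³ − 72st − 48st² − 129t − 86t² + 162s + 108st + 108 + 72t    [distributive law]
= −50t² + 24t³ + 36st − 48st² − 57t + 162s + 108    [combine like terms]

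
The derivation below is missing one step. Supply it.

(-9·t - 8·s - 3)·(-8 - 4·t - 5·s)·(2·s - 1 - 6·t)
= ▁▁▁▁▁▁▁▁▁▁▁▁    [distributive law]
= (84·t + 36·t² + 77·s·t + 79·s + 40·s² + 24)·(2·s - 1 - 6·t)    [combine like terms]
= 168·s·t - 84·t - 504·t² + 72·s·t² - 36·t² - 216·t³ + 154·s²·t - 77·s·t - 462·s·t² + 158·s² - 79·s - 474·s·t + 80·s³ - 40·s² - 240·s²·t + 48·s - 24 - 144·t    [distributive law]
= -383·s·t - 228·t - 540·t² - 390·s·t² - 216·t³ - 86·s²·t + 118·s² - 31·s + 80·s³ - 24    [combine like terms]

By distributive law:

(72·t + 36·t² + 45·s·t + 64·s + 32·s·t + 40·s² + 24 + 12·t + 15·s)·(2·s - 1 - 6·t)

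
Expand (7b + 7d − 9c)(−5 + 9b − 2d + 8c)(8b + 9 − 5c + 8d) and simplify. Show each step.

287b^2 − 315b + 310bc − 119bd + 504b^3 − 515b^2c + 896b^2d + 147bcd + 280bd^2 − 451bc^2 − 315d + 1201cd − 406d^2 + 662cd^2 − 112d^3 − 946c^2d + 405c − 873c^2 + 360c^3

(7b + 7d − 9c)(−5 + 9b − 2d + 8c)(8b + 9 − 5c + 8d)
= (−35b + 63b^2 − 14bd + 56bc − 35d + 63bd − 14d^2 + 56cd + 45c − 81bc + 18cd − 72c^2)(8b + 9 − 5c + 8d)    [distributive law]
= (−35b + 63b^2 + 49bd − 25bc − 35d − 14d^2 + 74cd + 45c − 72c^2)(8b + 9 − 5c + 8d)    [combine like terms]
= −280b^2 − 315b + 175bc − 280bd + 504b^3 + 567b^2 − 315b^2c + 504b^2d + 392b^2d + 441bd − 245bcd + 392bd^2 − 200b^2c − 225bc + 125bc^2 − 200bcd − 280bd − 315d + 175cd − 280d^2 − 112bd^2 − 126d^2 + 70cd^2 − 112d^3 + 592bcd + 666cd − 370c^2d + 592cd^2 + 360bc + 405c − 225c^2 + 360cd − 576bc^2 − 648c^2 + 360c^3 − 576c^2d    [distributive law]
= 287b^2 − 315b + 310bc − 119bd + 504b^3 − 515b^2c + 896b^2d + 147bcd + 280bd^2 − 451bc^2 − 315d + 1201cd − 406d^2 + 662cd^2 − 112d^3 − 946c^2d + 405c − 873c^2 + 360c^3    [combine like terms]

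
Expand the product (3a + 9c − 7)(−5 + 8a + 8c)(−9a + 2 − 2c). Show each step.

(3a + 9c − 7)(−5 + 8a + 8c)(−9a + 2 − 2c)
= (−15a + 24a² + 24ac − 45c + 72ac + 72c² + 35 − 56a − 56c)(−9a + 2 − 2c)    [distributive law]
= (−71a + 24a² + 96ac − 101c + 72c² + 35)(−9a + 2 − 2c)    [combine like terms]
= 639a² − 142a + 142ac − 216a³ + 48a² − 48a²c − 864a²c + 192ac − 192ac² + 909ac − 202c + 202c² − 648ac² + 144c² − 144c³ − 315a + 70 − 70c    [distributive law]
= 687a² − 457a + 1243ac − 216a³ − 912a²c − 840ac² − 272c + 346c² − 144c³ + 70    [combine like terms]

687a² − 457a + 1243ac − 216a³ − 912a²c − 840ac² − 272c + 346c² − 144c³ + 70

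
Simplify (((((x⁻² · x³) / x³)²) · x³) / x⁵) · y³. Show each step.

(((((x⁻² · x³) / x³)²) · x³) / x⁵) · y³
= (((((x⁻² · x³)²) / ((x³)²)) · x³) / x⁵) · y³    [power of a quotient]
= ((((((x⁻²)²) · ((x³)²)) / ((x³)²)) · x³) / x⁵) · y³    [power of a product]
= ((((x⁻⁴ · ((x³)²)) / ((x³)²)) · x³) / x⁵) · y³    [power of a power]
= ((((x⁻⁴ · x⁶) / ((x³)²)) · x³) / x⁵) · y³    [power of a power]
= (((x² / ((x³)²)) · x³) / x⁵) · y³    [product of powers]
= (((x² / x⁶) · x³) / x⁵) · y³    [power of a power]
= ((x⁻⁴ · x³) / x⁵) · y³    [quotient of powers]
= (x⁻¹ / x⁵) · y³    [product of powers]
= x⁻⁶ · y³    [quotient of powers]
= x⁻⁶·y³    [rearrange]

x⁻⁶·y³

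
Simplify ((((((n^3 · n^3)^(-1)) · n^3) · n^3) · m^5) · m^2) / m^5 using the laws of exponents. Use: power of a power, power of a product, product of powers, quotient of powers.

((((((n^3 · n^3)^(-1)) · n^3) · n^3) · m^5) · m^2) / m^5
= (((((((n^3)^(-1)) · ((n^3)^(-1))) · n^3) · n^3) · m^5) · m^2) / m^5    [power of a product]
= (((((n^(-3) · ((n^3)^(-1))) · n^3) · n^3) · m^5) · m^2) / m^5    [power of a power]
= (((((n^(-3) · n^(-3)) · n^3) · n^3) · m^5) · m^2) / m^5    [power of a power]
= ((((n^(-6) · n^3) · n^3) · m^5) · m^2) / m^5    [product of powers]
= (((n^(-3) · n^3) · m^5) · m^2) / m^5    [product of powers]
= ((n^0 · m^5) · m^2) / m^5    [product of powers]
= m^2    [quotient of powers; product of powers]

m^2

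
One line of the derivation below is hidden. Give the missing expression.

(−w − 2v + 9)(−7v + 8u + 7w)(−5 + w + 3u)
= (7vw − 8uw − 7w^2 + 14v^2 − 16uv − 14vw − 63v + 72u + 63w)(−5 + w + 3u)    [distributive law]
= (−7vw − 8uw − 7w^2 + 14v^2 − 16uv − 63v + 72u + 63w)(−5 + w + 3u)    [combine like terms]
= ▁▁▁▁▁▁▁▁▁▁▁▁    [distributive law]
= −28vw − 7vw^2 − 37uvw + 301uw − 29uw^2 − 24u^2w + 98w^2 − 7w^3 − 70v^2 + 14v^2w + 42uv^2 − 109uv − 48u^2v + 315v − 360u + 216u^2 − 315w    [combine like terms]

Applying distributive law to the line above:

35vw − 7vw^2 − 21uvw + 40uw − 8uw^2 − 24u^2w + 35w^2 − 7w^3 − 21uw^2 − 70v^2 + 14v^2w + 42uv^2 + 80uv − 16uvw − 48u^2v + 315v − 63vw − 189uv − 360u + 72uw + 216u^2 − 315w + 63w^2 + 189uw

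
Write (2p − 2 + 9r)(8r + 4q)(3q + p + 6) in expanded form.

84pqr + 16p^2r + 80pr + 24pq^2 + 8p^2q + 40pq + 168qr − 96r − 24q^2 − 48q + 216qr^2 + 72pr^2 + 432r^2 + 108q^2r

(2p − 2 + 9r)(8r + 4q)(3q + p + 6)
= (16pr + 8pq − 16r − 8q + 72r^2 + 36qr)(3q + p + 6)    [distributive law]
= 48pqr + 16p^2r + 96pr + 24pq^2 + 8p^2q + 48pq − 48qr − 16pr − 96r − 24q^2 − 8pq − 48q + 216qr^2 + 72pr^2 + 432r^2 + 108q^2r + 36pqr + 216qr    [distributive law]
= 84pqr + 16p^2r + 80pr + 24pq^2 + 8p^2q + 40pq + 168qr − 96r − 24q^2 − 48q + 216qr^2 + 72pr^2 + 432r^2 + 108q^2r    [combine like terms]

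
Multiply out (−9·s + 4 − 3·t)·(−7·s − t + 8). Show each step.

63·s² + 30·s·t − 100·s − 28·t + 32 + 3·t²

(−9·s + 4 − 3·t)·(−7·s − t + 8)
= 63·s² + 9·s·t − 72·s − 28·s − 4·t + 32 + 21·s·t + 3·t² − 24·t    [distributive law]
= 63·s² + 30·s·t − 100·s − 28·t + 32 + 3·t²    [combine like terms]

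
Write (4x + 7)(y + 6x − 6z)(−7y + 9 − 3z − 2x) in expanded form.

(4x + 7)(y + 6x − 6z)(−7y + 9 − 3z − 2x)
= (4xy + 24x² − 24xz + 7y + 42x − 42z)(−7y + 9 − 3z − 2x)    [distributive law]
= −28xy² + 36xy − 12xyz − 8x²y − 168x²y + 216x² − 72x²z − 48x³ + 168xyz − 216xz + 72xz² + 48x²z − 49y² + 63y − 21yz − 14xy − 294xy + 378x − 126xz − 84x² + 294yz − 378z + 126z² + 84xz    [distributive law]
= −28xy² − 272xy + 156xyz − 176x²y + 132x² − 24x²z − 48x³ − 258xz + 72xz² − 49y² + 63y + 273yz + 378x − 378z + 126z²    [combine like terms]

−28xy² − 272xy + 156xyz − 176x²y + 132x² − 24x²z − 48x³ − 258xz + 72xz² − 49y² + 63y + 273yz + 378x − 378z + 126z²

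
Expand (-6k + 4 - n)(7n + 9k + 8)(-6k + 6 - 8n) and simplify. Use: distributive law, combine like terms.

738k^2n - 330kn + 450kn^2 + 324k^3 - 252k^2 - 264k - 136n - 202n^2 + 192 + 56n^3

(-6k + 4 - n)(7n + 9k + 8)(-6k + 6 - 8n)
= (-42kn - 54k^2 - 48k + 28n + 36k + 32 - 7n^2 - 9kn - 8n)(-6k + 6 - 8n)    [distributive law]
= (-51kn - 54k^2 - 12k + 20n + 32 - 7n^2)(-6k + 6 - 8n)    [combine like terms]
= 306k^2n - 306kn + 408kn^2 + 324k^3 - 324k^2 + 432k^2n + 72k^2 - 72k + 96kn - 120kn + 120n - 160n^2 - 192k + 192 - 256n + 42kn^2 - 42n^2 + 56n^3    [distributive law]
= 738k^2n - 330kn + 450kn^2 + 324k^3 - 252k^2 - 264k - 136n - 202n^2 + 192 + 56n^3    [combine like terms]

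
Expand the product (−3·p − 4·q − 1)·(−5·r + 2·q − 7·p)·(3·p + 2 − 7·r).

−102·p²·r − 4·p·r − 105·p·r² + 66·p²·q + 38·p·q − 94·p·q·r + 63·p³ + 63·p² + 54·q·r − 140·q·r² − 24·p·q² − 16·q² + 56·q²·r + 10·r − 35·r² − 4·q + 14·p

(−3·p − 4·q − 1)·(−5·r + 2·q − 7·p)·(3·p + 2 − 7·r)
= (15·p·r − 6·p·q + 21·p² + 20·q·r − 8·q² + 28·p·q + 5·r − 2·q + 7·p)·(3·p + 2 − 7·r)    [distributive law]
= (15·p·r + 22·p·q + 21·p² + 20·q·r − 8·q² + 5·r − 2·q + 7·p)·(3·p + 2 − 7·r)    [combine like terms]
= 45·p²·r + 30·p·r − 105·p·r² + 66·p²·q + 44·p·q − 154·p·q·r + 63·p³ + 42·p² − 147·p²·r + 60·p·q·r + 40·q·r − 140·q·r² − 24·p·q² − 16·q² + 56·q²·r + 15·p·r + 10·r − 35·r² − 6·p·q − 4·q + 14·q·r + 21·p² + 14·p − 49·p·r    [distributive law]
= −102·p²·r − 4·p·r − 105·p·r² + 66·p²·q + 38·p·q − 94·p·q·r + 63·p³ + 63·p² + 54·q·r − 140·q·r² − 24·p·q² − 16·q² + 56·q²·r + 10·r − 35·r² − 4·q + 14·p    [combine like terms]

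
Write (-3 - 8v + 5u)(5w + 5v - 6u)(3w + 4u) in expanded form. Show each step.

-45w^2 - 6uw - 45vw - 60uv + 72u^2 - 120vw^2 + 59uvw - 120v^2w - 160uv^2 + 292u^2v + 75uw^2 + 10u^2w - 120u^3

(-3 - 8v + 5u)(5w + 5v - 6u)(3w + 4u)
= (-15w - 15v + 18u - 40vw - 40v^2 + 48uv + 25uw + 25uv - 30u^2)(3w + 4u)    [distributive law]
= (-15w - 15v + 18u - 40vw - 40v^2 + 73uv + 25uw - 30u^2)(3w + 4u)    [combine like terms]
= -45w^2 - 60uw - 45vw - 60uv + 54uw + 72u^2 - 120vw^2 - 160uvw - 120v^2w - 160uv^2 + 219uvw + 292u^2v + 75uw^2 + 100u^2w - 90u^2w - 120u^3    [distributive law]
= -45w^2 - 6uw - 45vw - 60uv + 72u^2 - 120vw^2 + 59uvw - 120v^2w - 160uv^2 + 292u^2v + 75uw^2 + 10u^2w - 120u^3    [combine like terms]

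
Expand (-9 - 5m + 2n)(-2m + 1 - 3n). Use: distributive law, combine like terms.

13m - 9 + 29n + 10m^2 + 11mn - 6n^2

(-9 - 5m + 2n)(-2m + 1 - 3n)
= 18m - 9 + 27n + 10m^2 - 5m + 15mn - 4mn + 2n - 6n^2    [distributive law]
= 13m - 9 + 29n + 10m^2 + 11mn - 6n^2    [combine like terms]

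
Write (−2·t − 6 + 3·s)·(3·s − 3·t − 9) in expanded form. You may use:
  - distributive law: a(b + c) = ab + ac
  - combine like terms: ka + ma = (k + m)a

(−2·t − 6 + 3·s)·(3·s − 3·t − 9)
= −6·s·t + 6·t^2 + 18·t − 18·s + 18·t + 54 + 9·s^2 − 9·s·t − 27·s    [distributive law]
= −15·s·t + 6·t^2 + 36·t − 45·s + 54 + 9·s^2    [combine like terms]

−15·s·t + 6·t^2 + 36·t − 45·s + 54 + 9·s^2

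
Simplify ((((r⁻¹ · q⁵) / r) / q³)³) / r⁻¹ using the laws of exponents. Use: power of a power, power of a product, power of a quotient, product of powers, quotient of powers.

((((r⁻¹ · q⁵) / r) / q³)³) / r⁻¹
= ((((r⁻¹ · q⁵) / r)³) / ((q³)³)) / r⁻¹    [power of a quotient]
= ((((r⁻¹ · q⁵)³) / (r³)) / ((q³)³)) / r⁻¹    [power of a quotient]
= (((((r⁻¹)³) · ((q⁵)³)) / (r³)) / ((q³)³)) / r⁻¹    [power of a product]
= (((r⁻³ · ((q⁵)³)) / (r³)) / ((q³)³)) / r⁻¹    [power of a power]
= (((r⁻³ · q¹⁵) / (r³)) / ((q³)³)) / r⁻¹    [power of a power]
= (((r⁻³ · q¹⁵) / r³) / q⁹) / r⁻¹    [power of a power]
= q⁶r⁻⁵    [quotient of powers; product of powers]

q⁶r⁻⁵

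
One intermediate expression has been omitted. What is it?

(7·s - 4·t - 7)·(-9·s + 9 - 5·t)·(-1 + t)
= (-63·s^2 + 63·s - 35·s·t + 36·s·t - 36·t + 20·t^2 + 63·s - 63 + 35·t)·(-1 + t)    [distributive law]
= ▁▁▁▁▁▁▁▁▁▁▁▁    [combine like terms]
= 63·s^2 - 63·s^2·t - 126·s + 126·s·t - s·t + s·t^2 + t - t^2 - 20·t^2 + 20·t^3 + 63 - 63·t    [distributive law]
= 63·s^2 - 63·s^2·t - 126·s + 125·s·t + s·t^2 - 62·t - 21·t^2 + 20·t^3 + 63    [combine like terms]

After combine like terms, the bracketed line is:

(-63·s^2 + 126·s + s·t - t + 20·t^2 - 63)·(-1 + t)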